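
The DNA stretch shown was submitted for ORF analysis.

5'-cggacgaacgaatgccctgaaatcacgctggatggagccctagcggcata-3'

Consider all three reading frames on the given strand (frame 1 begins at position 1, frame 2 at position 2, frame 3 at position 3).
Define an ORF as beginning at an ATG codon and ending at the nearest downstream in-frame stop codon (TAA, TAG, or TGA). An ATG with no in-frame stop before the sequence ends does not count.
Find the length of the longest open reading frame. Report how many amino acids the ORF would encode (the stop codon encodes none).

Frame 1: CGG ACG AAC GAA TGC CCT GAA ATC ACG CTG GAT GGA GCC CTA GCG GCA — no ATG→stop ORF.
Frame 2: GGA CGA ACG AAT GCC CTG AAA TCA CGC TGG ATG GAG CCC TAG CGG CAT — ATG at 32, stop TAG at 41 → 12 nt.
Frame 3: GAC GAA CGA ATG CCC TGA AAT CAC GCT GGA TGG AGC CCT AGC GGC ATA — ATG at 12, stop TGA at 18 → 9 nt.
Longest: frame 2, positions 32–43, 12 nt = 4 codons = 3 aa. → 3 amino acids.

3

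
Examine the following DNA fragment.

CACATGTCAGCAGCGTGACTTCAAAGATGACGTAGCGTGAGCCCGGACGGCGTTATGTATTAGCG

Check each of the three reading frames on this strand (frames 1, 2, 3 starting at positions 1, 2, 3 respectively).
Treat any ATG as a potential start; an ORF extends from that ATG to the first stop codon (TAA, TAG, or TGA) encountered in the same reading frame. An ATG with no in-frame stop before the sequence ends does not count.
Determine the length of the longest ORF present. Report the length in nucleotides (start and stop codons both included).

15

Frame 1: CAC ATG TCA GCA GCG TGA CTT CAA AGA TGA CGT AGC GTG AGC CCG GAC GGC GTT ATG TAT TAG — ATG at 4, stop TGA at 16 → 15 nt; ATG at 55, stop TAG at 61 → 9 nt.
Frame 2: ACA TGT CAG CAG CGT GAC TTC AAA GAT GAC GTA GCG TGA GCC CGG ACG GCG TTA TGT ATT AGC — no ATG→stop ORF.
Frame 3: CAT GTC AGC AGC GTG ACT TCA AAG ATG ACG TAG CGT GAG CCC GGA CGG CGT TAT GTA TTA GCG — ATG at 27, stop TAG at 33 → 9 nt.
Longest: frame 1, positions 4–18, 15 nt = 5 codons = 4 aa. → 15 nucleotides.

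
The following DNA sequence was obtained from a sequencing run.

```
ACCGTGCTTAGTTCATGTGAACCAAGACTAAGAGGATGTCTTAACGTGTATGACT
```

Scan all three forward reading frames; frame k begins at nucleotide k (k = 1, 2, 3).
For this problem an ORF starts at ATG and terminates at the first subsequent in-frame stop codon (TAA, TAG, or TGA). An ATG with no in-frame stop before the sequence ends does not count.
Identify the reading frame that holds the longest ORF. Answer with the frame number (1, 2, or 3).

Frame 1: ACC GTG CTT AGT TCA TGT GAA CCA AGA CTA AGA GGA TGT CTT AAC GTG TAT GAC — no ATG→stop ORF.
Frame 2: CCG TGC TTA GTT CAT GTG AAC CAA GAC TAA GAG GAT GTC TTA ACG TGT ATG ACT — no ATG→stop ORF.
Frame 3: CGT GCT TAG TTC ATG TGA ACC AAG ACT AAG AGG ATG TCT TAA CGT GTA TGA — ATG at 15, stop TGA at 18 → 6 nt; ATG at 36, stop TAA at 42 → 9 nt.
Longest ORF is 9 nt in frame 3 (positions 36–44).

3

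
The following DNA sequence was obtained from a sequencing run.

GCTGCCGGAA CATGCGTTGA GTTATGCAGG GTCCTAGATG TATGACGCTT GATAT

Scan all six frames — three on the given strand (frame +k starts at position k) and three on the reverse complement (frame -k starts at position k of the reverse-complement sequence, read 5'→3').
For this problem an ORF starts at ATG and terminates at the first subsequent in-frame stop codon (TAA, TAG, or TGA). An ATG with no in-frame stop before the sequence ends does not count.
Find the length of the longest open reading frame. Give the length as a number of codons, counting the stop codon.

Reverse complement (5'→3'): ATATCAAGCGTCATACATCTAGGACCCTGCATAACTCAACGCATGTTCCGGCAGC
Frame +1: GCT GCC GGA ACA TGC GTT GAG TTA TGC AGG GTC CTA GAT GTA TGA CGC TTG ATA — no ATG→stop ORF.
Frame +2: CTG CCG GAA CAT GCG TTG AGT TAT GCA GGG TCC TAG ATG TAT GAC GCT TGA TAT — ATG at 38, stop TGA at 50 → 15 nt.
Frame +3: TGC CGG AAC ATG CGT TGA GTT ATG CAG GGT CCT AGA TGT ATG ACG CTT GAT — ATG at 12, stop TGA at 18 → 9 nt.
Frame -1: ATA TCA AGC GTC ATA CAT CTA GGA CCC TGC ATA ACT CAA CGC ATG TTC CGG CAG — no ATG→stop ORF.
Frame -2: TAT CAA GCG TCA TAC ATC TAG GAC CCT GCA TAA CTC AAC GCA TGT TCC GGC AGC — no ATG→stop ORF.
Frame -3: ATC AAG CGT CAT ACA TCT AGG ACC CTG CAT AAC TCA ACG CAT GTT CCG GCA — no ATG→stop ORF.
Longest: frame +2, positions 38–52, 15 nt = 5 codons = 4 aa. → 5 codons.

5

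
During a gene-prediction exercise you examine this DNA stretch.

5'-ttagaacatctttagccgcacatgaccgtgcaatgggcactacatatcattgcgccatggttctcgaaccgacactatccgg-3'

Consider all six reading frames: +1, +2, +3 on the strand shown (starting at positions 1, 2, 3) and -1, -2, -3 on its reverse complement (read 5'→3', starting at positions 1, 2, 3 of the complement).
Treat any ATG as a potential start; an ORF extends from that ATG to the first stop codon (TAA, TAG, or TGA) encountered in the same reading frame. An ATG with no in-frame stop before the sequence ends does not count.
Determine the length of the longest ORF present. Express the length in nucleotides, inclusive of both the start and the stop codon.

39

Reverse complement (5'→3'): CCGGATAGTGTCGGTTCGAGAACCATGGCGCAATGATATGTAGTGCCCATTGCACGGTCATGTGCGGCTAAAGATGTTCTAA
Frame +1: TTA GAA CAT CTT TAG CCG CAC ATG ACC GTG CAA TGG GCA CTA CAT ATC ATT GCG CCA TGG TTC TCG AAC CGA CAC TAT CCG — no ATG→stop ORF.
Frame +2: TAG AAC ATC TTT AGC CGC ACA TGA CCG TGC AAT GGG CAC TAC ATA TCA TTG CGC CAT GGT TCT CGA ACC GAC ACT ATC CGG — no ATG→stop ORF.
Frame +3: AGA ACA TCT TTA GCC GCA CAT GAC CGT GCA ATG GGC ACT ACA TAT CAT TGC GCC ATG GTT CTC GAA CCG ACA CTA TCC — no ATG→stop ORF.
Frame -1: CCG GAT AGT GTC GGT TCG AGA ACC ATG GCG CAA TGA TAT GTA GTG CCC ATT GCA CGG TCA TGT GCG GCT AAA GAT GTT CTA — ATG at 25, stop TGA at 34 → 12 nt.
Frame -2: CGG ATA GTG TCG GTT CGA GAA CCA TGG CGC AAT GAT ATG TAG TGC CCA TTG CAC GGT CAT GTG CGG CTA AAG ATG TTC TAA — ATG at 38, stop TAG at 41 → 6 nt; ATG at 74, stop TAA at 80 → 9 nt.
Frame -3: GGA TAG TGT CGG TTC GAG AAC CAT GGC GCA ATG ATA TGT AGT GCC CAT TGC ACG GTC ATG TGC GGC TAA AGA TGT TCT — ATG at 33, stop TAA at 69 → 39 nt; ATG at 60, stop TAA at 69 → 12 nt.
Longest: frame -3, positions 33–71, 39 nt = 13 codons = 12 aa. → 39 nucleotides.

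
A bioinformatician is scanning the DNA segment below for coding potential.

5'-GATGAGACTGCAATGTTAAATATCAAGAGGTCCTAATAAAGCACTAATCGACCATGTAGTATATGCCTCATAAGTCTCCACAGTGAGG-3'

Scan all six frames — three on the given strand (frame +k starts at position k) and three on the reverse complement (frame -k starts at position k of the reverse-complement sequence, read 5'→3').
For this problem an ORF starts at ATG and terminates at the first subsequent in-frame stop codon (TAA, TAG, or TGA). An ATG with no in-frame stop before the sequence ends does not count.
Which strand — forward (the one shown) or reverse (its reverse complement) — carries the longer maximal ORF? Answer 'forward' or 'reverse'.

reverse

Reverse complement (5'→3'): CCTCACTGTGGAGACTTATGAGGCATATACTACATGGTCGATTAGTGCTTTATTAGGACCTCTTGATATTTAACATTGCAGTCTCATC
Frame +1: GAT GAG ACT GCA ATG TTA AAT ATC AAG AGG TCC TAA TAA AGC ACT AAT CGA CCA TGT AGT ATA TGC CTC ATA AGT CTC CAC AGT GAG — ATG at 13, stop TAA at 34 → 24 nt.
Frame +2: ATG AGA CTG CAA TGT TAA ATA TCA AGA GGT CCT AAT AAA GCA CTA ATC GAC CAT GTA GTA TAT GCC TCA TAA GTC TCC ACA GTG AGG — ATG at 2, stop TAA at 17 → 18 nt.
Frame +3: TGA GAC TGC AAT GTT AAA TAT CAA GAG GTC CTA ATA AAG CAC TAA TCG ACC ATG TAG TAT ATG CCT CAT AAG TCT CCA CAG TGA — ATG at 54, stop TAG at 57 → 6 nt; ATG at 63, stop TGA at 84 → 24 nt.
Frame -1: CCT CAC TGT GGA GAC TTA TGA GGC ATA TAC TAC ATG GTC GAT TAG TGC TTT ATT AGG ACC TCT TGA TAT TTA ACA TTG CAG TCT CAT — ATG at 34, stop TAG at 43 → 12 nt.
Frame -2: CTC ACT GTG GAG ACT TAT GAG GCA TAT ACT ACA TGG TCG ATT AGT GCT TTA TTA GGA CCT CTT GAT ATT TAA CAT TGC AGT CTC ATC — no ATG→stop ORF.
Frame -3: TCA CTG TGG AGA CTT ATG AGG CAT ATA CTA CAT GGT CGA TTA GTG CTT TAT TAG GAC CTC TTG ATA TTT AAC ATT GCA GTC TCA — ATG at 18, stop TAG at 54 → 39 nt.
Forward-strand max 24 nt; reverse-strand max 39 nt. The reverse strand has the longer ORF.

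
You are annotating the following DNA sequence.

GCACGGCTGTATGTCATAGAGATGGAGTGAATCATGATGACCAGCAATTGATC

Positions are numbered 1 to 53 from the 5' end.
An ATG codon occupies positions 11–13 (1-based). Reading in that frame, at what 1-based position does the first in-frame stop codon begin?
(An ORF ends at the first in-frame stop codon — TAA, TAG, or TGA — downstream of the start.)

Codons from position 11: ATG (11–13), TCA (14–16), TAG (17–19).
TAG is a stop codon; it begins at position 17.

17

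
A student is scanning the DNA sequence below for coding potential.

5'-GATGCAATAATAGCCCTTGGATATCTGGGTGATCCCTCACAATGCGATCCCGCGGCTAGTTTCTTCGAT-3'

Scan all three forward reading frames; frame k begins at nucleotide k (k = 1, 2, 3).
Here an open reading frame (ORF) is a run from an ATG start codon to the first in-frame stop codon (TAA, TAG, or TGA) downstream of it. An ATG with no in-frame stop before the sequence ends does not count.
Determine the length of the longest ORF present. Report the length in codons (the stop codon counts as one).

Frame 1: GAT GCA ATA ATA GCC CTT GGA TAT CTG GGT GAT CCC TCA CAA TGC GAT CCC GCG GCT AGT TTC TTC GAT — no ATG→stop ORF.
Frame 2: ATG CAA TAA TAG CCC TTG GAT ATC TGG GTG ATC CCT CAC AAT GCG ATC CCG CGG CTA GTT TCT TCG — ATG at 2, stop TAA at 8 → 9 nt.
Frame 3: TGC AAT AAT AGC CCT TGG ATA TCT GGG TGA TCC CTC ACA ATG CGA TCC CGC GGC TAG TTT CTT CGA — ATG at 42, stop TAG at 57 → 18 nt.
Longest: frame 3, positions 42–59, 18 nt = 6 codons = 5 aa. → 6 codons.

6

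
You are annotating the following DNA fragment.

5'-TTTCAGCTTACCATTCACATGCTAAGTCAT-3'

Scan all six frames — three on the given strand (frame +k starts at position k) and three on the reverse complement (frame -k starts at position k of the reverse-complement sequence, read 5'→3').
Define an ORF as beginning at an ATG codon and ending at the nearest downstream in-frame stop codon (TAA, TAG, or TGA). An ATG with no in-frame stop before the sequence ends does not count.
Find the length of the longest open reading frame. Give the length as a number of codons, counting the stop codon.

4

Reverse complement (5'→3'): ATGACTTAGCATGTGAATGGTAAGCTGAAA
Frame +1: TTT CAG CTT ACC ATT CAC ATG CTA AGT CAT — no ATG→stop ORF.
Frame +2: TTC AGC TTA CCA TTC ACA TGC TAA GTC — no ATG→stop ORF.
Frame +3: TCA GCT TAC CAT TCA CAT GCT AAG TCA — no ATG→stop ORF.
Frame -1: ATG ACT TAG CAT GTG AAT GGT AAG CTG AAA — ATG at 1, stop TAG at 7 → 9 nt.
Frame -2: TGA CTT AGC ATG TGA ATG GTA AGC TGA — ATG at 11, stop TGA at 14 → 6 nt; ATG at 17, stop TGA at 26 → 12 nt.
Frame -3: GAC TTA GCA TGT GAA TGG TAA GCT GAA — no ATG→stop ORF.
Longest: frame -2, positions 17–28, 12 nt = 4 codons = 3 aa. → 4 codons.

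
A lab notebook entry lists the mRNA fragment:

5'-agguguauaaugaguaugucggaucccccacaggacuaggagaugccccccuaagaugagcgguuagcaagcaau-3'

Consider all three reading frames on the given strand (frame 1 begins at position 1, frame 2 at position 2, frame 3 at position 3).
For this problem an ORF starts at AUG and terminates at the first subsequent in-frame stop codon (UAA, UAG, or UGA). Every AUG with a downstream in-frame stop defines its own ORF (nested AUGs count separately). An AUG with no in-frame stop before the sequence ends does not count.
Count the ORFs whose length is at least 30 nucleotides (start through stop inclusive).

1

Frame 1: AGG UGU AUA AUG AGU AUG UCG GAU CCC CCA CAG GAC UAG GAG AUG CCC CCC UAA GAU GAG CGG UUA GCA AGC AAU — AUG at 10, stop UAG at 37 → 30 nt; AUG at 16, stop UAG at 37 → 24 nt; AUG at 43, stop UAA at 52 → 12 nt.
Frame 2: GGU GUA UAA UGA GUA UGU CGG AUC CCC CAC AGG ACU AGG AGA UGC CCC CCU AAG AUG AGC GGU UAG CAA GCA — AUG at 56, stop UAG at 65 → 12 nt.
Frame 3: GUG UAU AAU GAG UAU GUC GGA UCC CCC ACA GGA CUA GGA GAU GCC CCC CUA AGA UGA GCG GUU AGC AAG CAA — no AUG→stop ORF.
ORFs ≥ 30 nucleotides: frame 1 10–39 (30 nucleotides). Count = 1.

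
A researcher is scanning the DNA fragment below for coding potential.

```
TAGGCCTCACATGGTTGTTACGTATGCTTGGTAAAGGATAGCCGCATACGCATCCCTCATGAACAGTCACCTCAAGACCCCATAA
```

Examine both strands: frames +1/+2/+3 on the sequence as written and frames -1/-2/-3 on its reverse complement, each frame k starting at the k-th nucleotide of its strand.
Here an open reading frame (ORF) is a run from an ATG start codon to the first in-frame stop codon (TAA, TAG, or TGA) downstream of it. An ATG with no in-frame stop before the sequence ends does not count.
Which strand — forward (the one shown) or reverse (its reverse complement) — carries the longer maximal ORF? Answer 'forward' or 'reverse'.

reverse

Reverse complement (5'→3'): TTATGGGGTCTTGAGGTGACTGTTCATGAGGGATGCGTATGCGGCTATCCTTTACCAAGCATACGTAACAACCATGTGAGGCCTA
Frame +1: TAG GCC TCA CAT GGT TGT TAC GTA TGC TTG GTA AAG GAT AGC CGC ATA CGC ATC CCT CAT GAA CAG TCA CCT CAA GAC CCC ATA — no ATG→stop ORF.
Frame +2: AGG CCT CAC ATG GTT GTT ACG TAT GCT TGG TAA AGG ATA GCC GCA TAC GCA TCC CTC ATG AAC AGT CAC CTC AAG ACC CCA TAA — ATG at 11, stop TAA at 32 → 24 nt; ATG at 59, stop TAA at 83 → 27 nt.
Frame +3: GGC CTC ACA TGG TTG TTA CGT ATG CTT GGT AAA GGA TAG CCG CAT ACG CAT CCC TCA TGA ACA GTC ACC TCA AGA CCC CAT — ATG at 24, stop TAG at 39 → 18 nt.
Frame -1: TTA TGG GGT CTT GAG GTG ACT GTT CAT GAG GGA TGC GTA TGC GGC TAT CCT TTA CCA AGC ATA CGT AAC AAC CAT GTG AGG CCT — no ATG→stop ORF.
Frame -2: TAT GGG GTC TTG AGG TGA CTG TTC ATG AGG GAT GCG TAT GCG GCT ATC CTT TAC CAA GCA TAC GTA ACA ACC ATG TGA GGC CTA — ATG at 26, stop TGA at 77 → 54 nt; ATG at 74, stop TGA at 77 → 6 nt.
Frame -3: ATG GGG TCT TGA GGT GAC TGT TCA TGA GGG ATG CGT ATG CGG CTA TCC TTT ACC AAG CAT ACG TAA CAA CCA TGT GAG GCC — ATG at 3, stop TGA at 12 → 12 nt; ATG at 33, stop TAA at 66 → 36 nt; ATG at 39, stop TAA at 66 → 30 nt.
Forward-strand max 27 nt; reverse-strand max 54 nt. The reverse strand has the longer ORF.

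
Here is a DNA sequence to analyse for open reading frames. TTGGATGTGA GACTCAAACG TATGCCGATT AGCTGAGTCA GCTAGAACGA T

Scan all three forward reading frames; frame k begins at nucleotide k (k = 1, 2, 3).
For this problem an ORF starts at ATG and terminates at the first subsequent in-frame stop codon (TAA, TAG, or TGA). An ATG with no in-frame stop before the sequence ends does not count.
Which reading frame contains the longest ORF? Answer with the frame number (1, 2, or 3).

Frame 1: TTG GAT GTG AGA CTC AAA CGT ATG CCG ATT AGC TGA GTC AGC TAG AAC GAT — ATG at 22, stop TGA at 34 → 15 nt.
Frame 2: TGG ATG TGA GAC TCA AAC GTA TGC CGA TTA GCT GAG TCA GCT AGA ACG — ATG at 5, stop TGA at 8 → 6 nt.
Frame 3: GGA TGT GAG ACT CAA ACG TAT GCC GAT TAG CTG AGT CAG CTA GAA CGA — no ATG→stop ORF.
Longest ORF is 15 nt in frame 1 (positions 22–36).

1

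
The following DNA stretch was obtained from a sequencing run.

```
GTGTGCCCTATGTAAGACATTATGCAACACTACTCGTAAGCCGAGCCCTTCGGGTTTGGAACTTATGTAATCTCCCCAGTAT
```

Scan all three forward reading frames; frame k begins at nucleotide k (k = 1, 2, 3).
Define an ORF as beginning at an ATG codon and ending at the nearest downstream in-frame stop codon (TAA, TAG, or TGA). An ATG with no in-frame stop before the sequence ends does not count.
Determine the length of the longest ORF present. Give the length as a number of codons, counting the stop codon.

Frame 1: GTG TGC CCT ATG TAA GAC ATT ATG CAA CAC TAC TCG TAA GCC GAG CCC TTC GGG TTT GGA ACT TAT GTA ATC TCC CCA GTA — ATG at 10, stop TAA at 13 → 6 nt; ATG at 22, stop TAA at 37 → 18 nt.
Frame 2: TGT GCC CTA TGT AAG ACA TTA TGC AAC ACT ACT CGT AAG CCG AGC CCT TCG GGT TTG GAA CTT ATG TAA TCT CCC CAG TAT — ATG at 65, stop TAA at 68 → 6 nt.
Frame 3: GTG CCC TAT GTA AGA CAT TAT GCA ACA CTA CTC GTA AGC CGA GCC CTT CGG GTT TGG AAC TTA TGT AAT CTC CCC AGT — no ATG→stop ORF.
Longest: frame 1, positions 22–39, 18 nt = 6 codons = 5 aa. → 6 codons.

6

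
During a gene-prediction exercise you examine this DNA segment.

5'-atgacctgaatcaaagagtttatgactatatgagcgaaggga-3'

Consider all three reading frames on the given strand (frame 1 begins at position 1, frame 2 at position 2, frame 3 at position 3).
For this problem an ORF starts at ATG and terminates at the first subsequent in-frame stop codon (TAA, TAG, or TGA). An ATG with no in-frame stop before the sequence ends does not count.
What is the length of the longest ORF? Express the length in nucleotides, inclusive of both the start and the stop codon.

12

Frame 1: ATG ACC TGA ATC AAA GAG TTT ATG ACT ATA TGA GCG AAG GGA — ATG at 1, stop TGA at 7 → 9 nt; ATG at 22, stop TGA at 31 → 12 nt.
Frame 2: TGA CCT GAA TCA AAG AGT TTA TGA CTA TAT GAG CGA AGG — no ATG→stop ORF.
Frame 3: GAC CTG AAT CAA AGA GTT TAT GAC TAT ATG AGC GAA GGG — no ATG→stop ORF.
Longest: frame 1, positions 22–33, 12 nt = 4 codons = 3 aa. → 12 nucleotides.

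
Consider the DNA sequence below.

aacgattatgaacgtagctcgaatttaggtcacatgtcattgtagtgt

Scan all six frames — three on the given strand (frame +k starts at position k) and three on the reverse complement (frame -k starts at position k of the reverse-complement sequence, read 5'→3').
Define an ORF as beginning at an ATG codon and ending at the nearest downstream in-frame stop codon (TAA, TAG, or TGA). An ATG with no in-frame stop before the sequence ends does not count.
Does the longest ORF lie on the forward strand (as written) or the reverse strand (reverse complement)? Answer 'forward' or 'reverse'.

forward

Reverse complement (5'→3'): ACACTACAATGACATGTGACCTAAATTCGAGCTACGTTCATAATCGTT
Frame +1: AAC GAT TAT GAA CGT AGC TCG AAT TTA GGT CAC ATG TCA TTG TAG TGT — ATG at 34, stop TAG at 43 → 12 nt.
Frame +2: ACG ATT ATG AAC GTA GCT CGA ATT TAG GTC ACA TGT CAT TGT AGT — ATG at 8, stop TAG at 26 → 21 nt.
Frame +3: CGA TTA TGA ACG TAG CTC GAA TTT AGG TCA CAT GTC ATT GTA GTG — no ATG→stop ORF.
Frame -1: ACA CTA CAA TGA CAT GTG ACC TAA ATT CGA GCT ACG TTC ATA ATC GTT — no ATG→stop ORF.
Frame -2: CAC TAC AAT GAC ATG TGA CCT AAA TTC GAG CTA CGT TCA TAA TCG — ATG at 14, stop TGA at 17 → 6 nt.
Frame -3: ACT ACA ATG ACA TGT GAC CTA AAT TCG AGC TAC GTT CAT AAT CGT — no ATG→stop ORF.
Forward-strand max 21 nt; reverse-strand max 6 nt. The forward strand has the longer ORF.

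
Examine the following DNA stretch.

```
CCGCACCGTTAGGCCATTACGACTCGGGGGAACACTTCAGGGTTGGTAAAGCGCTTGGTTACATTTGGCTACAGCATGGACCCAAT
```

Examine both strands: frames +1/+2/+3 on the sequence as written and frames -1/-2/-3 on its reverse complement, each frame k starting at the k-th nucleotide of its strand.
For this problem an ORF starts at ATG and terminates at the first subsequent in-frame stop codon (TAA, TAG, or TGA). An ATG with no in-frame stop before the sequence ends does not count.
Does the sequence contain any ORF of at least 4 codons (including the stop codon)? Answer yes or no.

Reverse complement (5'→3'): ATTGGGTCCATGCTGTAGCCAAATGTAACCAAGCGCTTTACCAACCCTGAAGTGTTCCCCCGAGTCGTAATGGCCTAACGGTGCGG
Frame +1: CCG CAC CGT TAG GCC ATT ACG ACT CGG GGG AAC ACT TCA GGG TTG GTA AAG CGC TTG GTT ACA TTT GGC TAC AGC ATG GAC CCA — no ATG→stop ORF.
Frame +2: CGC ACC GTT AGG CCA TTA CGA CTC GGG GGA ACA CTT CAG GGT TGG TAA AGC GCT TGG TTA CAT TTG GCT ACA GCA TGG ACC CAA — no ATG→stop ORF.
Frame +3: GCA CCG TTA GGC CAT TAC GAC TCG GGG GAA CAC TTC AGG GTT GGT AAA GCG CTT GGT TAC ATT TGG CTA CAG CAT GGA CCC AAT — no ATG→stop ORF.
Frame -1: ATT GGG TCC ATG CTG TAG CCA AAT GTA ACC AAG CGC TTT ACC AAC CCT GAA GTG TTC CCC CGA GTC GTA ATG GCC TAA CGG TGC — ATG at 10, stop TAG at 16 → 9 nt; ATG at 70, stop TAA at 76 → 9 nt.
Frame -2: TTG GGT CCA TGC TGT AGC CAA ATG TAA CCA AGC GCT TTA CCA ACC CTG AAG TGT TCC CCC GAG TCG TAA TGG CCT AAC GGT GCG — ATG at 23, stop TAA at 26 → 6 nt.
Frame -3: TGG GTC CAT GCT GTA GCC AAA TGT AAC CAA GCG CTT TAC CAA CCC TGA AGT GTT CCC CCG AGT CGT AAT GGC CTA ACG GTG CGG — no ATG→stop ORF.
Largest ORF found is 3 codons < 4, so no.

no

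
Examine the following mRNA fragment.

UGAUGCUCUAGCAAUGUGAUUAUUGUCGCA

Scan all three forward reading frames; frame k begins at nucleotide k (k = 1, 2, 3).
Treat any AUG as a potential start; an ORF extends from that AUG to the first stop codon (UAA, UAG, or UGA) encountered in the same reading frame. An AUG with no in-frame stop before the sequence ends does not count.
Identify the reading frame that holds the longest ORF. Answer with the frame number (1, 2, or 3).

3

Frame 1: UGA UGC UCU AGC AAU GUG AUU AUU GUC GCA — no AUG→stop ORF.
Frame 2: GAU GCU CUA GCA AUG UGA UUA UUG UCG — AUG at 14, stop UGA at 17 → 6 nt.
Frame 3: AUG CUC UAG CAA UGU GAU UAU UGU CGC — AUG at 3, stop UAG at 9 → 9 nt.
Longest ORF is 9 nt in frame 3 (positions 3–11).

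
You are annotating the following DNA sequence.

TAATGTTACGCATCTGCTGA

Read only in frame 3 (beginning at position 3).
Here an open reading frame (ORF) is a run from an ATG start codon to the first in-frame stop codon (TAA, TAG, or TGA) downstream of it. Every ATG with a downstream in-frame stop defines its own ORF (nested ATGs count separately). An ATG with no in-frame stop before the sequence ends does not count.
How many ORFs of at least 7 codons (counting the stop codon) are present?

Frame 3: ATG TTA CGC ATC TGC TGA — ATG at 3, stop TGA at 18 → 18 nt.
No ORF reaches 7 codons. Count = 0.

0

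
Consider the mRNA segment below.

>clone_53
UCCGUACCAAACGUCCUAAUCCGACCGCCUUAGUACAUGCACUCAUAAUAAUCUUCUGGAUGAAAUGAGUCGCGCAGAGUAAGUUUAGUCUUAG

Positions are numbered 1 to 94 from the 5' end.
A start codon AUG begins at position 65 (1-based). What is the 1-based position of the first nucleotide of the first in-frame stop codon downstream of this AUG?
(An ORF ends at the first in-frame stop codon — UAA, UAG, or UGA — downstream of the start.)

80

Codons from position 65: AUG (65–67), AGU (68–70), CGC (71–73), GCA (74–76), GAG (77–79), UAA (80–82).
UAA is a stop codon; it begins at position 80.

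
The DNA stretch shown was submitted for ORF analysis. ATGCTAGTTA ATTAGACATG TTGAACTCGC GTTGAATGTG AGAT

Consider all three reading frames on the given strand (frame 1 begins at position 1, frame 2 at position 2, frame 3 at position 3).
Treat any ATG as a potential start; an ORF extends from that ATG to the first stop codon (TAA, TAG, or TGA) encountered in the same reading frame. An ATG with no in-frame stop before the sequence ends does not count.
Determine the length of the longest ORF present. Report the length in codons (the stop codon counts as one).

6

Frame 1: ATG CTA GTT AAT TAG ACA TGT TGA ACT CGC GTT GAA TGT GAG — ATG at 1, stop TAG at 13 → 15 nt.
Frame 2: TGC TAG TTA ATT AGA CAT GTT GAA CTC GCG TTG AAT GTG AGA — no ATG→stop ORF.
Frame 3: GCT AGT TAA TTA GAC ATG TTG AAC TCG CGT TGA ATG TGA GAT — ATG at 18, stop TGA at 33 → 18 nt; ATG at 36, stop TGA at 39 → 6 nt.
Longest: frame 3, positions 18–35, 18 nt = 6 codons = 5 aa. → 6 codons.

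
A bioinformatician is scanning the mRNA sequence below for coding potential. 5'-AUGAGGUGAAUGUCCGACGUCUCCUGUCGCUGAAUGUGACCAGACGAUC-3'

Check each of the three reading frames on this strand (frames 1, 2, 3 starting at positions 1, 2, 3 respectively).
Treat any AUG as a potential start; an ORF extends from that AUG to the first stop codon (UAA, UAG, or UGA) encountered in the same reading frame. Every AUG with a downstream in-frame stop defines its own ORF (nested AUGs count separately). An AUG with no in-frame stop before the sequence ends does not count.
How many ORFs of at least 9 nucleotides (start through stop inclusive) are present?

Frame 1: AUG AGG UGA AUG UCC GAC GUC UCC UGU CGC UGA AUG UGA CCA GAC GAU — AUG at 1, stop UGA at 7 → 9 nt; AUG at 10, stop UGA at 31 → 24 nt; AUG at 34, stop UGA at 37 → 6 nt.
Frame 2: UGA GGU GAA UGU CCG ACG UCU CCU GUC GCU GAA UGU GAC CAG ACG AUC — no AUG→stop ORF.
Frame 3: GAG GUG AAU GUC CGA CGU CUC CUG UCG CUG AAU GUG ACC AGA CGA — no AUG→stop ORF.
ORFs ≥ 9 nucleotides: frame 1 1–9 (9 nucleotides), frame 1 10–33 (24 nucleotides). Count = 2.

2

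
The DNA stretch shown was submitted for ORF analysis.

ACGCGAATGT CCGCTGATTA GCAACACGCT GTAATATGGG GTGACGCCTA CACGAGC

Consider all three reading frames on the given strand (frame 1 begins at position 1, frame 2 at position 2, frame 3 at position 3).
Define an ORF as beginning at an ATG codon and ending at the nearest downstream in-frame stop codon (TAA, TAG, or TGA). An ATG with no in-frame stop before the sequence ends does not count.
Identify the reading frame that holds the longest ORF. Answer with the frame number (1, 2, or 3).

Frame 1: ACG CGA ATG TCC GCT GAT TAG CAA CAC GCT GTA ATA TGG GGT GAC GCC TAC ACG AGC — ATG at 7, stop TAG at 19 → 15 nt.
Frame 2: CGC GAA TGT CCG CTG ATT AGC AAC ACG CTG TAA TAT GGG GTG ACG CCT ACA CGA — no ATG→stop ORF.
Frame 3: GCG AAT GTC CGC TGA TTA GCA ACA CGC TGT AAT ATG GGG TGA CGC CTA CAC GAG — ATG at 36, stop TGA at 42 → 9 nt.
Longest ORF is 15 nt in frame 1 (positions 7–21).

1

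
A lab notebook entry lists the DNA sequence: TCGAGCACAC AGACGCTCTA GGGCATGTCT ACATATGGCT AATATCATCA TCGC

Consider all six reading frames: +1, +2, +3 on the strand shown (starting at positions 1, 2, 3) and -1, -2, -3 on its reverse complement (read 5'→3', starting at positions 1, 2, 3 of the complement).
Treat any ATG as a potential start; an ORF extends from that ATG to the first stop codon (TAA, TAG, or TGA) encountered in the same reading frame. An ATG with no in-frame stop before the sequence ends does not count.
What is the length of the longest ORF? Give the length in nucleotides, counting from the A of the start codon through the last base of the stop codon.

Reverse complement (5'→3'): GCGATGATGATATTAGCCATATGTAGACATGCCCTAGAGCGTCTGTGTGCTCGA
Frame +1: TCG AGC ACA CAG ACG CTC TAG GGC ATG TCT ACA TAT GGC TAA TAT CAT CAT CGC — ATG at 25, stop TAA at 40 → 18 nt.
Frame +2: CGA GCA CAC AGA CGC TCT AGG GCA TGT CTA CAT ATG GCT AAT ATC ATC ATC — no ATG→stop ORF.
Frame +3: GAG CAC ACA GAC GCT CTA GGG CAT GTC TAC ATA TGG CTA ATA TCA TCA TCG — no ATG→stop ORF.
Frame -1: GCG ATG ATG ATA TTA GCC ATA TGT AGA CAT GCC CTA GAG CGT CTG TGT GCT CGA — no ATG→stop ORF.
Frame -2: CGA TGA TGA TAT TAG CCA TAT GTA GAC ATG CCC TAG AGC GTC TGT GTG CTC — ATG at 29, stop TAG at 35 → 9 nt.
Frame -3: GAT GAT GAT ATT AGC CAT ATG TAG ACA TGC CCT AGA GCG TCT GTG TGC TCG — ATG at 21, stop TAG at 24 → 6 nt.
Longest: frame +1, positions 25–42, 18 nt = 6 codons = 5 aa. → 18 nucleotides.

18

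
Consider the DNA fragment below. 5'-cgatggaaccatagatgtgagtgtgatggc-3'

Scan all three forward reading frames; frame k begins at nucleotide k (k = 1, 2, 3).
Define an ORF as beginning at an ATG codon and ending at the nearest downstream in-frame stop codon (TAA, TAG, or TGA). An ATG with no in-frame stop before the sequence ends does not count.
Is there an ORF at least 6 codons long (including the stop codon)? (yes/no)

Frame 1: CGA TGG AAC CAT AGA TGT GAG TGT GAT GGC — no ATG→stop ORF.
Frame 2: GAT GGA ACC ATA GAT GTG AGT GTG ATG — no ATG→stop ORF.
Frame 3: ATG GAA CCA TAG ATG TGA GTG TGA TGG — ATG at 3, stop TAG at 12 → 12 nt; ATG at 15, stop TGA at 18 → 6 nt.
Largest ORF found is 4 codons < 6, so no.

no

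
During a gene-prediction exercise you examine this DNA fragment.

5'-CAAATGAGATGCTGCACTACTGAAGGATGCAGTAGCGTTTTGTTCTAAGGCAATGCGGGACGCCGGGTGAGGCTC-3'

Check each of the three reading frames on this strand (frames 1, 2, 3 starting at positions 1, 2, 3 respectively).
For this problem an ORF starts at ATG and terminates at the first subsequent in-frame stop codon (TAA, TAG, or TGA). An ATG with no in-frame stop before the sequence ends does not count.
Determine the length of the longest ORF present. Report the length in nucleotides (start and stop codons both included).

45

Frame 1: CAA ATG AGA TGC TGC ACT ACT GAA GGA TGC AGT AGC GTT TTG TTC TAA GGC AAT GCG GGA CGC CGG GTG AGG CTC — ATG at 4, stop TAA at 46 → 45 nt.
Frame 2: AAA TGA GAT GCT GCA CTA CTG AAG GAT GCA GTA GCG TTT TGT TCT AAG GCA ATG CGG GAC GCC GGG TGA GGC — ATG at 53, stop TGA at 68 → 18 nt.
Frame 3: AAT GAG ATG CTG CAC TAC TGA AGG ATG CAG TAG CGT TTT GTT CTA AGG CAA TGC GGG ACG CCG GGT GAG GCT — ATG at 9, stop TGA at 21 → 15 nt; ATG at 27, stop TAG at 33 → 9 nt.
Longest: frame 1, positions 4–48, 45 nt = 15 codons = 14 aa. → 45 nucleotides.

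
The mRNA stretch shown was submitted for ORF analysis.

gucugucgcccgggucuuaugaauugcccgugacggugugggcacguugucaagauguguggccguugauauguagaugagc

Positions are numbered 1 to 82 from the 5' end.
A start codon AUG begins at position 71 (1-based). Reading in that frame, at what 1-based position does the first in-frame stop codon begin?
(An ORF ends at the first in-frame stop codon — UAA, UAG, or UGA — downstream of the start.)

74

Codons from position 71: AUG (71–73), UAG (74–76).
UAG is a stop codon; it begins at position 74.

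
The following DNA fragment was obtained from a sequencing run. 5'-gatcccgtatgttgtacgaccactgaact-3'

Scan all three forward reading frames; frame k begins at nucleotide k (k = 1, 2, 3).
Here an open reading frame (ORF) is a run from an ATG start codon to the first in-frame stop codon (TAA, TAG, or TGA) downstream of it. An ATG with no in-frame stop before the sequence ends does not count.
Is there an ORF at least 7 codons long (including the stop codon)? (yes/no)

Frame 1: GAT CCC GTA TGT TGT ACG ACC ACT GAA — no ATG→stop ORF.
Frame 2: ATC CCG TAT GTT GTA CGA CCA CTG AAC — no ATG→stop ORF.
Frame 3: TCC CGT ATG TTG TAC GAC CAC TGA ACT — ATG at 9, stop TGA at 24 → 18 nt.
Largest ORF found is 6 codons < 7, so no.

no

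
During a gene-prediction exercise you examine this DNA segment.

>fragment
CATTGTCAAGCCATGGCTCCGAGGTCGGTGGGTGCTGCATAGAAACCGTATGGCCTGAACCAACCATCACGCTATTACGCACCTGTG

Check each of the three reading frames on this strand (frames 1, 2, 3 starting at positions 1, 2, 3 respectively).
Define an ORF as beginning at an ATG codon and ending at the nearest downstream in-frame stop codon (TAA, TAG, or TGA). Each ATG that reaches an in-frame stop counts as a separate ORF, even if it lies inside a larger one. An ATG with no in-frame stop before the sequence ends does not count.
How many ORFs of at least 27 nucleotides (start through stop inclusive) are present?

Frame 1: CAT TGT CAA GCC ATG GCT CCG AGG TCG GTG GGT GCT GCA TAG AAA CCG TAT GGC CTG AAC CAA CCA TCA CGC TAT TAC GCA CCT GTG — ATG at 13, stop TAG at 40 → 30 nt.
Frame 2: ATT GTC AAG CCA TGG CTC CGA GGT CGG TGG GTG CTG CAT AGA AAC CGT ATG GCC TGA ACC AAC CAT CAC GCT ATT ACG CAC CTG — ATG at 50, stop TGA at 56 → 9 nt.
Frame 3: TTG TCA AGC CAT GGC TCC GAG GTC GGT GGG TGC TGC ATA GAA ACC GTA TGG CCT GAA CCA ACC ATC ACG CTA TTA CGC ACC TGT — no ATG→stop ORF.
ORFs ≥ 27 nucleotides: frame 1 13–42 (30 nucleotides). Count = 1.

1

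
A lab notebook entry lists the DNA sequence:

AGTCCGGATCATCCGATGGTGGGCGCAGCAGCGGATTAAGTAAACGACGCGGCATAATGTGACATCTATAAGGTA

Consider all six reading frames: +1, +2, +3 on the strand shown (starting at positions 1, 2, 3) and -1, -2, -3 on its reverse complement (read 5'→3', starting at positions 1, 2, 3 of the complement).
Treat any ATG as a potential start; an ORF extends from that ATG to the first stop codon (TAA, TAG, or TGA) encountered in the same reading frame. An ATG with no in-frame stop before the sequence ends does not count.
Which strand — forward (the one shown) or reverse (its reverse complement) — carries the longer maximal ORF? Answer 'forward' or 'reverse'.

Reverse complement (5'→3'): TACCTTATAGATGTCACATTATGCCGCGTCGTTTACTTAATCCGCTGCTGCGCCCACCATCGGATGATCCGGACT
Frame +1: AGT CCG GAT CAT CCG ATG GTG GGC GCA GCA GCG GAT TAA GTA AAC GAC GCG GCA TAA TGT GAC ATC TAT AAG GTA — ATG at 16, stop TAA at 37 → 24 nt.
Frame +2: GTC CGG ATC ATC CGA TGG TGG GCG CAG CAG CGG ATT AAG TAA ACG ACG CGG CAT AAT GTG ACA TCT ATA AGG — no ATG→stop ORF.
Frame +3: TCC GGA TCA TCC GAT GGT GGG CGC AGC AGC GGA TTA AGT AAA CGA CGC GGC ATA ATG TGA CAT CTA TAA GGT — ATG at 57, stop TGA at 60 → 6 nt.
Frame -1: TAC CTT ATA GAT GTC ACA TTA TGC CGC GTC GTT TAC TTA ATC CGC TGC TGC GCC CAC CAT CGG ATG ATC CGG ACT — no ATG→stop ORF.
Frame -2: ACC TTA TAG ATG TCA CAT TAT GCC GCG TCG TTT ACT TAA TCC GCT GCT GCG CCC ACC ATC GGA TGA TCC GGA — ATG at 11, stop TAA at 38 → 30 nt.
Frame -3: CCT TAT AGA TGT CAC ATT ATG CCG CGT CGT TTA CTT AAT CCG CTG CTG CGC CCA CCA TCG GAT GAT CCG GAC — no ATG→stop ORF.
Forward-strand max 24 nt; reverse-strand max 30 nt. The reverse strand has the longer ORF.

reverse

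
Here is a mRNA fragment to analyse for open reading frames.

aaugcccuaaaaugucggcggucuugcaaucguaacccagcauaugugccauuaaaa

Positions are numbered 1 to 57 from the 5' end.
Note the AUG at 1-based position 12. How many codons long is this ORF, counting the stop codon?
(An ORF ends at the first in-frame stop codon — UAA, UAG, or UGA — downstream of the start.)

Codons from position 12: AUG (12–14), UCG (15–17), GCG (18–20), GUC (21–23), UUG (24–26), CAA (27–29), UCG (30–32), UAA (33–35).
UAA is the first in-frame stop; that's 8 codons including the stop.

8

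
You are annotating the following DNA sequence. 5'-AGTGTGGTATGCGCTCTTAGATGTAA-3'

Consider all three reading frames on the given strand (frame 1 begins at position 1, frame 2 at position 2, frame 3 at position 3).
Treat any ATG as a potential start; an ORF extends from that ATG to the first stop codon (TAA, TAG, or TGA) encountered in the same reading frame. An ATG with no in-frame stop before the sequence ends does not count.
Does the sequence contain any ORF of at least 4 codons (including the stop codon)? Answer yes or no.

yes

Frame 1: AGT GTG GTA TGC GCT CTT AGA TGT — no ATG→stop ORF.
Frame 2: GTG TGG TAT GCG CTC TTA GAT GTA — no ATG→stop ORF.
Frame 3: TGT GGT ATG CGC TCT TAG ATG TAA — ATG at 9, stop TAG at 18 → 12 nt; ATG at 21, stop TAA at 24 → 6 nt.
Frame 3 has an ORF of 4 codons (positions 9–20) ≥ 4, so yes.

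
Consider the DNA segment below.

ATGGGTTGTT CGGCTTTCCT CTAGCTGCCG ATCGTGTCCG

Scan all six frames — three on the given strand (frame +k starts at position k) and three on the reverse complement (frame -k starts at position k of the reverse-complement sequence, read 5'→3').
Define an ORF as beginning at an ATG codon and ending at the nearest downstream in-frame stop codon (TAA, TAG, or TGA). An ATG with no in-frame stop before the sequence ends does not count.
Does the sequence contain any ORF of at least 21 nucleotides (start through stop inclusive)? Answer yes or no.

Reverse complement (5'→3'): CGGACACGATCGGCAGCTAGAGGAAAGCCGAACAACCCAT
Frame +1: ATG GGT TGT TCG GCT TTC CTC TAG CTG CCG ATC GTG TCC — ATG at 1, stop TAG at 22 → 24 nt.
Frame +2: TGG GTT GTT CGG CTT TCC TCT AGC TGC CGA TCG TGT CCG — no ATG→stop ORF.
Frame +3: GGG TTG TTC GGC TTT CCT CTA GCT GCC GAT CGT GTC — no ATG→stop ORF.
Frame -1: CGG ACA CGA TCG GCA GCT AGA GGA AAG CCG AAC AAC CCA — no ATG→stop ORF.
Frame -2: GGA CAC GAT CGG CAG CTA GAG GAA AGC CGA ACA ACC CAT — no ATG→stop ORF.
Frame -3: GAC ACG ATC GGC AGC TAG AGG AAA GCC GAA CAA CCC — no ATG→stop ORF.
Frame +1 has an ORF of 24 nucleotides (positions 1–24) ≥ 21, so yes.

yes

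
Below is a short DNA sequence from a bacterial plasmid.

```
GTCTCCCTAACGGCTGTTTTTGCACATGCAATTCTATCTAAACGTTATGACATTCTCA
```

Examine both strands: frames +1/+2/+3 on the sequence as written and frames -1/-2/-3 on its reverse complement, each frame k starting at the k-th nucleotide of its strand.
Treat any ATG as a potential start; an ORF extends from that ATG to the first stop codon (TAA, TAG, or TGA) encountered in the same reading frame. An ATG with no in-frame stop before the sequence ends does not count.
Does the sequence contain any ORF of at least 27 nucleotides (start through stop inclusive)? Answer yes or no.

Reverse complement (5'→3'): TGAGAATGTCATAACGTTTAGATAGAATTGCATGTGCAAAAACAGCCGTTAGGGAGAC
Frame +1: GTC TCC CTA ACG GCT GTT TTT GCA CAT GCA ATT CTA TCT AAA CGT TAT GAC ATT CTC — no ATG→stop ORF.
Frame +2: TCT CCC TAA CGG CTG TTT TTG CAC ATG CAA TTC TAT CTA AAC GTT ATG ACA TTC TCA — no ATG→stop ORF.
Frame +3: CTC CCT AAC GGC TGT TTT TGC ACA TGC AAT TCT ATC TAA ACG TTA TGA CAT TCT — no ATG→stop ORF.
Frame -1: TGA GAA TGT CAT AAC GTT TAG ATA GAA TTG CAT GTG CAA AAA CAG CCG TTA GGG AGA — no ATG→stop ORF.
Frame -2: GAG AAT GTC ATA ACG TTT AGA TAG AAT TGC ATG TGC AAA AAC AGC CGT TAG GGA GAC — ATG at 32, stop TAG at 50 → 21 nt.
Frame -3: AGA ATG TCA TAA CGT TTA GAT AGA ATT GCA TGT GCA AAA ACA GCC GTT AGG GAG — ATG at 6, stop TAA at 12 → 9 nt.
Largest ORF found is 21 nucleotides < 27, so no.

no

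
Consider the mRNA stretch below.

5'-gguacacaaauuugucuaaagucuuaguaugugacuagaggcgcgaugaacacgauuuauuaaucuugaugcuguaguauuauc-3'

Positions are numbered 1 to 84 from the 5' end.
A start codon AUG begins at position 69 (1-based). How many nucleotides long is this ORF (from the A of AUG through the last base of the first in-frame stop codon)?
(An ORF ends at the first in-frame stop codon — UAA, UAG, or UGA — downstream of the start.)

Codons from position 69: AUG (69–71), CUG (72–74), UAG (75–77).
UAG is the first in-frame stop; ORF spans 69–77, 9 nucleotides.

9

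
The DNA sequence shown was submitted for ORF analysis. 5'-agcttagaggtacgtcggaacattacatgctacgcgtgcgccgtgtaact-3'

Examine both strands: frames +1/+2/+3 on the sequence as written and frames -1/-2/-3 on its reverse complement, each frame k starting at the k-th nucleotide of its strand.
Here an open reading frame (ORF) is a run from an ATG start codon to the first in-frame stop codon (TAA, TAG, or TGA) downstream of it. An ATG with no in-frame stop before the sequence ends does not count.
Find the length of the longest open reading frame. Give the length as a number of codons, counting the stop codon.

Reverse complement (5'→3'): AGTTACACGGCGCACGCGTAGCATGTAATGTTCCGACGTACCTCTAAGCT
Frame +1: AGC TTA GAG GTA CGT CGG AAC ATT ACA TGC TAC GCG TGC GCC GTG TAA — no ATG→stop ORF.
Frame +2: GCT TAG AGG TAC GTC GGA ACA TTA CAT GCT ACG CGT GCG CCG TGT AAC — no ATG→stop ORF.
Frame +3: CTT AGA GGT ACG TCG GAA CAT TAC ATG CTA CGC GTG CGC CGT GTA ACT — no ATG→stop ORF.
Frame -1: AGT TAC ACG GCG CAC GCG TAG CAT GTA ATG TTC CGA CGT ACC TCT AAG — no ATG→stop ORF.
Frame -2: GTT ACA CGG CGC ACG CGT AGC ATG TAA TGT TCC GAC GTA CCT CTA AGC — ATG at 23, stop TAA at 26 → 6 nt.
Frame -3: TTA CAC GGC GCA CGC GTA GCA TGT AAT GTT CCG ACG TAC CTC TAA GCT — no ATG→stop ORF.
Longest: frame -2, positions 23–28, 6 nt = 2 codons = 1 aa. → 2 codons.

2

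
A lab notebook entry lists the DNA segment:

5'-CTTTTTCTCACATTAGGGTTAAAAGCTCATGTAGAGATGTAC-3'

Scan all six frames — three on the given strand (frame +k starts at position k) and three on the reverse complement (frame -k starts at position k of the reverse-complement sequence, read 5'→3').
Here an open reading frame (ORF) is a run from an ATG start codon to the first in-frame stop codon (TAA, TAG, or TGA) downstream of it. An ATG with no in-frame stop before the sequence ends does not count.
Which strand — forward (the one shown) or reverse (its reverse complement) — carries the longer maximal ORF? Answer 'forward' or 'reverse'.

reverse

Reverse complement (5'→3'): GTACATCTCTACATGAGCTTTTAACCCTAATGTGAGAAAAAG
Frame +1: CTT TTT CTC ACA TTA GGG TTA AAA GCT CAT GTA GAG ATG TAC — no ATG→stop ORF.
Frame +2: TTT TTC TCA CAT TAG GGT TAA AAG CTC ATG TAG AGA TGT — ATG at 29, stop TAG at 32 → 6 nt.
Frame +3: TTT TCT CAC ATT AGG GTT AAA AGC TCA TGT AGA GAT GTA — no ATG→stop ORF.
Frame -1: GTA CAT CTC TAC ATG AGC TTT TAA CCC TAA TGT GAG AAA AAG — ATG at 13, stop TAA at 22 → 12 nt.
Frame -2: TAC ATC TCT ACA TGA GCT TTT AAC CCT AAT GTG AGA AAA — no ATG→stop ORF.
Frame -3: ACA TCT CTA CAT GAG CTT TTA ACC CTA ATG TGA GAA AAA — ATG at 30, stop TGA at 33 → 6 nt.
Forward-strand max 6 nt; reverse-strand max 12 nt. The reverse strand has the longer ORF.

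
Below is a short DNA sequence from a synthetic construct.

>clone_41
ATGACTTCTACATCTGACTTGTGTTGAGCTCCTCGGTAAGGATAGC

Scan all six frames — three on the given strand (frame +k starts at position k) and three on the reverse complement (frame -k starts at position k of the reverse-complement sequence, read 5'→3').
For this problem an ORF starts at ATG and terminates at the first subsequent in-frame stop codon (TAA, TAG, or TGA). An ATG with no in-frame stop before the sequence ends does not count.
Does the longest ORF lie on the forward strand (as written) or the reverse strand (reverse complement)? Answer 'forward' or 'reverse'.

Reverse complement (5'→3'): GCTATCCTTACCGAGGAGCTCAACACAAGTCAGATGTAGAAGTCAT
Frame +1: ATG ACT TCT ACA TCT GAC TTG TGT TGA GCT CCT CGG TAA GGA TAG — ATG at 1, stop TGA at 25 → 27 nt.
Frame +2: TGA CTT CTA CAT CTG ACT TGT GTT GAG CTC CTC GGT AAG GAT AGC — no ATG→stop ORF.
Frame +3: GAC TTC TAC ATC TGA CTT GTG TTG AGC TCC TCG GTA AGG ATA — no ATG→stop ORF.
Frame -1: GCT ATC CTT ACC GAG GAG CTC AAC ACA AGT CAG ATG TAG AAG TCA — ATG at 34, stop TAG at 37 → 6 nt.
Frame -2: CTA TCC TTA CCG AGG AGC TCA ACA CAA GTC AGA TGT AGA AGT CAT — no ATG→stop ORF.
Frame -3: TAT CCT TAC CGA GGA GCT CAA CAC AAG TCA GAT GTA GAA GTC — no ATG→stop ORF.
Forward-strand max 27 nt; reverse-strand max 6 nt. The forward strand has the longer ORF.

forward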